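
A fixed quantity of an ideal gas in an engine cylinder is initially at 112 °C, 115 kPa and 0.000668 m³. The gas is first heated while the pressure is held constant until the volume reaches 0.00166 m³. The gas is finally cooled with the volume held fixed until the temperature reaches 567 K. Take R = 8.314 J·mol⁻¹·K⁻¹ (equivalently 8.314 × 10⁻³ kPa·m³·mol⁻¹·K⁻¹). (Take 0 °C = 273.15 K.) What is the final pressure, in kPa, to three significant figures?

Convert: T₁ = 385.1 K.
P constant ⇒ V ∝ T: P₂ = P₁; T₂ = T₁·(V₂/V₁) = 957.1 K.
V constant ⇒ P ∝ T: V₃ = V₂; P₃ = P₂·(T₃/T₂) = 68.13 kPa.

P₃ ≈ 68.1 kPa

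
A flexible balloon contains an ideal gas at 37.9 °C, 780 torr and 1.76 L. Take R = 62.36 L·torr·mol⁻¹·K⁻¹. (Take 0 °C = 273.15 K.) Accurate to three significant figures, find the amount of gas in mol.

n ≈ 0.0708 mol

Convert: T = 311.05 K.
PV = nRT ⇒ n = PV/(RT) = (780 × 1.76) / (62.36 × 311.05)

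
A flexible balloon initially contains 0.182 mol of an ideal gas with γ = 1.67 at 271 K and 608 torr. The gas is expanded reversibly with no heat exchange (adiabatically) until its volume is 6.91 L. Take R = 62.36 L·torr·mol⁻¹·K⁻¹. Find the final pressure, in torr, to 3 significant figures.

From PV = nRT: V₁ = nRT₁/P₁ = 5.059 L.
Adiabatic (γ = 1.67), T V^(γ−1) and P V^γ constant: T₂ = T₁·(V₁/V₂)^(γ−1) = 219.9 K; P₂ = P₁·(V₁/V₂)^γ = 361.2 torr.

P₂ ≈ 361 torr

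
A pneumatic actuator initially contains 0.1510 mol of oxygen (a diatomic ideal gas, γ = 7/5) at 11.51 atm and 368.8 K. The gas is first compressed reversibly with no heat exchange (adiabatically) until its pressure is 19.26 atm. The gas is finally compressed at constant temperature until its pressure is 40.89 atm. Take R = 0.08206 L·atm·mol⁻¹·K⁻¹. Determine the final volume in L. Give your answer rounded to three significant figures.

V₃ ≈ 0.129 L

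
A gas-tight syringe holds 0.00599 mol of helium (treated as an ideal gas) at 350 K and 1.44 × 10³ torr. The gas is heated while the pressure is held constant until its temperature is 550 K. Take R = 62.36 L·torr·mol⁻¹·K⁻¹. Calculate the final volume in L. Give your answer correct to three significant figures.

V₂ ≈ 0.143 L

From PV = nRT: V₁ = nRT₁/P₁ = 0.09079 L.
P constant ⇒ V ∝ T: P₂ = P₁; V₂ = V₁·(T₂/T₁) = 0.1427 L.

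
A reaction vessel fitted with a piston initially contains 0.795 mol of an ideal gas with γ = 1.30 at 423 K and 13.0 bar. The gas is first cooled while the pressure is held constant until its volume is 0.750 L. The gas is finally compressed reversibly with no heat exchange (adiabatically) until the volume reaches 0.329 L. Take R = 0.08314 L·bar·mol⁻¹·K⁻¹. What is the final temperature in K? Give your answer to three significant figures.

T₃ ≈ 189 K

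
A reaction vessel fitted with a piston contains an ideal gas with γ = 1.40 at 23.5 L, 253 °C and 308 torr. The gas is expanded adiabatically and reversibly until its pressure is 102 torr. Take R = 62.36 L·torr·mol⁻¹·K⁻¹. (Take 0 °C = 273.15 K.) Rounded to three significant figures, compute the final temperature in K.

T₂ ≈ 384 K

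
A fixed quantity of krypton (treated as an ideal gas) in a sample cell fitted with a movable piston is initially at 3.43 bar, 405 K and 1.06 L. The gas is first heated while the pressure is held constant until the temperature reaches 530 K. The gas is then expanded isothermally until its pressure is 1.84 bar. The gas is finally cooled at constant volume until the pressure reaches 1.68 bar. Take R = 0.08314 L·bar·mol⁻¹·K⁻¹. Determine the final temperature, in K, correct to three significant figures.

T₄ ≈ 484 K

Isobaric, so V/T is constant: P₂ = P₁; V₂ = V₁·(T₂/T₁) = 1.387 L.
T constant ⇒ Boyle's law P V = const: T₃ = T₂; V₃ = V₂·(P₂/P₃) = 2.586 L.
V constant ⇒ P ∝ T: V₄ = V₃; T₄ = T₃·(P₄/P₃) = 483.9 K.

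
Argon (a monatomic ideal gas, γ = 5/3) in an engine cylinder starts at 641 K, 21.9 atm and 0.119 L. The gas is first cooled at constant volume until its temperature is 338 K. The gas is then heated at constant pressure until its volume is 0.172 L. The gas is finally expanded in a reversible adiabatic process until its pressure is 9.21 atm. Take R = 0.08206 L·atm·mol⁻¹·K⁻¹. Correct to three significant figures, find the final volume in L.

V constant ⇒ P ∝ T: V₂ = V₁; P₂ = P₁·(T₂/T₁) = 11.55 atm.
P constant ⇒ V ∝ T: P₃ = P₂; T₃ = T₂·(V₃/V₂) = 488.5 K.
Reversible adiabatic, γ = 5/3: T₄ = T₃·(P₄/P₃)^((γ−1)/γ) = 446.3 K; V₄ = V₃·(P₃/P₄)^(1/γ) = 0.1970 L.

V₄ ≈ 0.197 L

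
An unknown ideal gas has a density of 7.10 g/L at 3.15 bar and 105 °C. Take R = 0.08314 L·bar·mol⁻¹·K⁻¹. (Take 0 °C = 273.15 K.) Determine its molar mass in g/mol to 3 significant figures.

M ≈ 70.9 g/mol

ρ = PM/(RT) ⇒ M = ρRT/P = (7.10 × 0.08314 × 378.1) / 3.15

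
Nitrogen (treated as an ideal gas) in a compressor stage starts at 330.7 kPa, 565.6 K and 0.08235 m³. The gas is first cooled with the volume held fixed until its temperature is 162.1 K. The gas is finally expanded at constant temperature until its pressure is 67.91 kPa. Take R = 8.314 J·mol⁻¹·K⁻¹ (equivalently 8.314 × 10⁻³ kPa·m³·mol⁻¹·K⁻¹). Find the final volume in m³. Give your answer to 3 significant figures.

V₃ ≈ 0.115 m³

V constant ⇒ P ∝ T: V₂ = V₁; P₂ = P₁·(T₂/T₁) = 94.78 kPa.
Isothermal, so P V is constant: T₃ = T₂; V₃ = V₂·(P₂/P₃) = 0.1149 m³.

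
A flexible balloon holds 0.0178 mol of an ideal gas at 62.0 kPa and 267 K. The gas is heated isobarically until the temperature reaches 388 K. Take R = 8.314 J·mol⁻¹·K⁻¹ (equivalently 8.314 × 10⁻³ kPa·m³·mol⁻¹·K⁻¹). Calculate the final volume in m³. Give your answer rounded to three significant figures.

V₂ ≈ 0.000926 m³

From PV = nRT: V₁ = nRT₁/P₁ = 0.0006373 m³.
P constant ⇒ V ∝ T: P₂ = P₁; V₂ = V₁·(T₂/T₁) = 0.0009261 m³.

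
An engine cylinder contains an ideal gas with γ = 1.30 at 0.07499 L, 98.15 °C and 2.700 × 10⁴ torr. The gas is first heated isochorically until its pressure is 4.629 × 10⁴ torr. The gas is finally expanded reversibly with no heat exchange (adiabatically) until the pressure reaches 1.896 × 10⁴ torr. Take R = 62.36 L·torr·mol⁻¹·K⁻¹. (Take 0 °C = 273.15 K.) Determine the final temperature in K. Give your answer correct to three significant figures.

T₃ ≈ 518 K

Convert: T₁ = 371.3 K.
Isochoric, so P/T is constant: V₂ = V₁; T₂ = T₁·(P₂/P₁) = 636.6 K.
Adiabatic (γ = 1.30), T V^(γ−1) and P V^γ constant: T₃ = T₂·(P₃/P₂)^((γ−1)/γ) = 518.1 K; V₃ = V₂·(P₂/P₃)^(1/γ) = 0.1490 L.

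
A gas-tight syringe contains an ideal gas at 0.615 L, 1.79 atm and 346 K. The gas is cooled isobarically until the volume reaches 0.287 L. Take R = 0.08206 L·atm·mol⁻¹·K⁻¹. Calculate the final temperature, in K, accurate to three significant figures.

P constant ⇒ V ∝ T: P₂ = P₁; T₂ = T₁·(V₂/V₁) = 161.5 K.

T₂ ≈ 161 K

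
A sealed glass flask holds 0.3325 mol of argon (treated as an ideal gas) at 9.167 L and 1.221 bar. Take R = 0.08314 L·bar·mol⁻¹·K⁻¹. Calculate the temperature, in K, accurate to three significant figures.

T ≈ 405 K

PV = nRT ⇒ T = PV/(nR) = (1.221 × 9.167) / (0.3325 × 0.08314)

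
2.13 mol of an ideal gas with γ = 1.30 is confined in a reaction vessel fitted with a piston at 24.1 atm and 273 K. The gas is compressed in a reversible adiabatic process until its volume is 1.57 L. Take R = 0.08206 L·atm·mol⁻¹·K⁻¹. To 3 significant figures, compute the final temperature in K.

T₂ ≈ 293 K

From PV = nRT: V₁ = nRT₁/P₁ = 1.980 L.
Adiabatic (γ = 1.30), T V^(γ−1) and P V^γ constant: T₂ = T₁·(V₁/V₂)^(γ−1) = 292.7 K; P₂ = P₁·(V₁/V₂)^γ = 32.58 atm.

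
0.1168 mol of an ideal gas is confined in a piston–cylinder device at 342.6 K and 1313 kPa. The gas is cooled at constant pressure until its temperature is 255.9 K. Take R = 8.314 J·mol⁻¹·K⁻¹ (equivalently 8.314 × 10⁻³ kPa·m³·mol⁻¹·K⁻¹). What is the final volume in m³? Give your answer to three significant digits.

From PV = nRT: V₁ = nRT₁/P₁ = 0.0002534 m³.
Isobaric, so V/T is constant: P₂ = P₁; V₂ = V₁·(T₂/T₁) = 0.0001893 m³.

V₂ ≈ 0.000189 m³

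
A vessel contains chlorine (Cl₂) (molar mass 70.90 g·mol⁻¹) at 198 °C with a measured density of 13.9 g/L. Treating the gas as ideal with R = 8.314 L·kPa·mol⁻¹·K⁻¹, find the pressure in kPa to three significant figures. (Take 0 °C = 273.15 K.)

P ≈ 768 kPa

ρ = PM/(RT) ⇒ P = ρRT/M = (13.9 × 8.314 × 471.1) / 70.90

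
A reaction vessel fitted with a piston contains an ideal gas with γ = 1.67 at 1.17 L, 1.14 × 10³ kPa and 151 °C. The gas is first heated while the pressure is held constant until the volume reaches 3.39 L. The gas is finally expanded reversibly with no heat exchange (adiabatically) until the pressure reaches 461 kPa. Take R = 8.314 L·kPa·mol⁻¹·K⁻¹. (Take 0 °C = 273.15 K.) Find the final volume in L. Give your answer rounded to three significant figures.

V₃ ≈ 5.83 L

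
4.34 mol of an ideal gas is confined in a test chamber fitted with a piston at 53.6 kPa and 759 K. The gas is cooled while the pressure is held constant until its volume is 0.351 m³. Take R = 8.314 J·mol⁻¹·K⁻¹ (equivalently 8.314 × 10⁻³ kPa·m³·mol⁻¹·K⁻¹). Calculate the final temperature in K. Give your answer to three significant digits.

From PV = nRT: V₁ = nRT₁/P₁ = 0.5109 m³.
Isobaric, so V/T is constant: P₂ = P₁; T₂ = T₁·(V₂/V₁) = 521.4 K.

T₂ ≈ 521 K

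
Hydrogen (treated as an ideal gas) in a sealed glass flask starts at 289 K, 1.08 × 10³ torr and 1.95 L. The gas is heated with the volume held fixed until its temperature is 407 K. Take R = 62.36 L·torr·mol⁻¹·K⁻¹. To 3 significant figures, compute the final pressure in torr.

Isochoric, so P/T is constant: V₂ = V₁; P₂ = P₁·(T₂/T₁) = 1521 torr.

P₂ ≈ 1.52e+03 torr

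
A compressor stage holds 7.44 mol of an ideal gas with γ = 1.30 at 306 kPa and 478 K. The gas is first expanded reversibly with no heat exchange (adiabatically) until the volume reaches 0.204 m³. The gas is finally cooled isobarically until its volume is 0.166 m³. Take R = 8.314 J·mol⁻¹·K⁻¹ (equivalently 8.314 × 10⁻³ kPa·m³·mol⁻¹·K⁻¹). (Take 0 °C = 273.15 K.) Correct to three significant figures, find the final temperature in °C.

T₃ ≈ 37.7 °C

From PV = nRT: V₁ = nRT₁/P₁ = 0.09662 m³.
Reversible adiabatic, γ = 1.30: T₂ = T₁·(V₁/V₂)^(γ−1) = 382.0 K; P₂ = P₁·(V₁/V₂)^γ = 115.8 kPa.
Isobaric, so V/T is constant: P₃ = P₂; T₃ = T₂·(V₃/V₂) = 310.8 K.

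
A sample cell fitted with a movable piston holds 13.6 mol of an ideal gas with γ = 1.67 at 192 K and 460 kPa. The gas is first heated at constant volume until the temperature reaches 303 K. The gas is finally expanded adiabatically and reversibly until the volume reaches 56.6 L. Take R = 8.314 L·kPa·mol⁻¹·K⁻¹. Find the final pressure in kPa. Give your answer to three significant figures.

From PV = nRT: V₁ = nRT₁/P₁ = 47.19 L.
V constant ⇒ P ∝ T: V₂ = V₁; P₂ = P₁·(T₂/T₁) = 725.9 kPa.
Reversible adiabatic, γ = 1.67: T₃ = T₂·(V₂/V₃)^(γ−1) = 268.3 K; P₃ = P₂·(V₂/V₃)^γ = 535.9 kPa.

P₃ ≈ 536 kPa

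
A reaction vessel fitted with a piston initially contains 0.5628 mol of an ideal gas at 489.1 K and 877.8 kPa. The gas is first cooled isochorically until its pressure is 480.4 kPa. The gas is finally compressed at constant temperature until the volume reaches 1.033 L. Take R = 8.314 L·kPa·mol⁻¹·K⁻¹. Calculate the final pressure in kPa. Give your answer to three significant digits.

P₃ ≈ 1.21e+03 kPa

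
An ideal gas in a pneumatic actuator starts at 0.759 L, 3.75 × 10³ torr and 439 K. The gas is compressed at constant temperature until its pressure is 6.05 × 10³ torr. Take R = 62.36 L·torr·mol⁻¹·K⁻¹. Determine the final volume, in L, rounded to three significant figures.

V₂ ≈ 0.470 L

Isothermal, so P V is constant: T₂ = T₁; V₂ = V₁·(P₁/P₂) = 0.4705 L.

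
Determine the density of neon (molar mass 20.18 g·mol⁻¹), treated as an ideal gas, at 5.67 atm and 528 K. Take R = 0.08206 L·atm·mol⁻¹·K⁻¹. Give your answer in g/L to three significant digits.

ρ = PM/(RT) = (5.67 × 20.18) / (0.08206 × 528.0)

ρ ≈ 2.64 g/L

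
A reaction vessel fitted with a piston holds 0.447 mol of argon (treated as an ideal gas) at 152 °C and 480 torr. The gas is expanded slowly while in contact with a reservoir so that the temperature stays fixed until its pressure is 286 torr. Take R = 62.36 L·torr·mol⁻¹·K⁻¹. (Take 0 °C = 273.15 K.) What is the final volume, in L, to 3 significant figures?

Convert: T₁ = 425.1 K.
From PV = nRT: V₁ = nRT₁/P₁ = 24.69 L.
T constant ⇒ Boyle's law P V = const: T₂ = T₁; V₂ = V₁·(P₁/P₂) = 41.44 L.

V₂ ≈ 41.4 L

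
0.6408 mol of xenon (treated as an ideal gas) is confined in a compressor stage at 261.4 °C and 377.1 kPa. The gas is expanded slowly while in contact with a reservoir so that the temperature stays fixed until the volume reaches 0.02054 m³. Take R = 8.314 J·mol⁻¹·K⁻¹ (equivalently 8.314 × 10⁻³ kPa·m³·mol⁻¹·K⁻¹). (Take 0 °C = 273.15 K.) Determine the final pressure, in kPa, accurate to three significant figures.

P₂ ≈ 139 kPa

Convert: T₁ = 534.5 K.
From PV = nRT: V₁ = nRT₁/P₁ = 0.007552 m³.
Isothermal, so P V is constant: T₂ = T₁; P₂ = P₁·(V₁/V₂) = 138.7 kPa.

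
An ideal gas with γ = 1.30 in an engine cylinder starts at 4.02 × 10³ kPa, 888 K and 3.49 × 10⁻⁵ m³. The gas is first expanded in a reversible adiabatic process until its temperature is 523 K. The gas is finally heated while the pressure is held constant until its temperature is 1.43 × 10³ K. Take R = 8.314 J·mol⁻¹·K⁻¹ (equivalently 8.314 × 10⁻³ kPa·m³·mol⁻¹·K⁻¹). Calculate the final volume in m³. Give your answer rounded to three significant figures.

V₃ ≈ 0.000557 m³

Reversible adiabatic, γ = 1.30: P₂ = P₁·(T₂/T₁)^(γ/(γ−1)) = 405.5 kPa; V₂ = V₁·(T₁/T₂)^(1/(γ−1)) = 0.0002038 m³.
Isobaric, so V/T is constant: P₃ = P₂; V₃ = V₂·(T₃/T₂) = 0.0005572 m³.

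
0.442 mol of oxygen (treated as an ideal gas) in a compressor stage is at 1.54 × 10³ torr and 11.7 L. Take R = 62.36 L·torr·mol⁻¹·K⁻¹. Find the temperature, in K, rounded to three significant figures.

PV = nRT ⇒ T = PV/(nR) = (1.54e+03 × 11.7) / (0.442 × 62.36)

T ≈ 654 K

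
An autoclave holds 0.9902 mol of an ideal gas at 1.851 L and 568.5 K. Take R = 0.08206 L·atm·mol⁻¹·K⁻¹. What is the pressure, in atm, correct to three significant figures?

P ≈ 25.0 atm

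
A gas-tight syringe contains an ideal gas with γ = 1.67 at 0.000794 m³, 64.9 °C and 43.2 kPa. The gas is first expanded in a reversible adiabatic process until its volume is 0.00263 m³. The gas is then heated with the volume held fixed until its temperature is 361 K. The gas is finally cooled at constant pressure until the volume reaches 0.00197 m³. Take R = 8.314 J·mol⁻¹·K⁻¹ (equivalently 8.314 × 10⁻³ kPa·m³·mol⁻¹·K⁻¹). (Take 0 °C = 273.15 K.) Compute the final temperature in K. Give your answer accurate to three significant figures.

Convert: T₁ = 338.0 K.
Adiabatic (γ = 1.67), T V^(γ−1) and P V^γ constant: T₂ = T₁·(V₁/V₂)^(γ−1) = 151.5 K; P₂ = P₁·(V₁/V₂)^γ = 5.846 kPa.
V constant ⇒ P ∝ T: V₃ = V₂; P₃ = P₂·(T₃/T₂) = 13.93 kPa.
P constant ⇒ V ∝ T: P₄ = P₃; T₄ = T₃·(V₄/V₃) = 270.4 K.

T₄ ≈ 270 K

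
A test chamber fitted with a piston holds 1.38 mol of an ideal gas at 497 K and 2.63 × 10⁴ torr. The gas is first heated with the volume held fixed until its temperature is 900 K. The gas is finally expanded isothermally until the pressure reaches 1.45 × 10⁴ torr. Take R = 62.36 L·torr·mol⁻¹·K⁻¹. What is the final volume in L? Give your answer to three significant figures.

V₃ ≈ 5.34 L

From PV = nRT: V₁ = nRT₁/P₁ = 1.626 L.
Isochoric, so P/T is constant: V₂ = V₁; P₂ = P₁·(T₂/T₁) = 4.763e+04 torr.
T constant ⇒ Boyle's law P V = const: T₃ = T₂; V₃ = V₂·(P₂/P₃) = 5.341 L.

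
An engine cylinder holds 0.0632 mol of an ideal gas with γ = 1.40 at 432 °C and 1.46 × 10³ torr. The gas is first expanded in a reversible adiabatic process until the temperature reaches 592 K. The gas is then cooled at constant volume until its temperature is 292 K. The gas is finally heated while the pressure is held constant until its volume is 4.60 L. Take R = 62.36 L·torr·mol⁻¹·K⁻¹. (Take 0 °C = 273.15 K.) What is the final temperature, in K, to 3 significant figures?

T₄ ≈ 456 K

Convert: T₁ = 705.1 K.
From PV = nRT: V₁ = nRT₁/P₁ = 1.903 L.
Reversible adiabatic, γ = 1.40: P₂ = P₁·(T₂/T₁)^(γ/(γ−1)) = 791.6 torr; V₂ = V₁·(T₁/T₂)^(1/(γ−1)) = 2.947 L.
V constant ⇒ P ∝ T: V₃ = V₂; P₃ = P₂·(T₃/T₂) = 390.4 torr.
P constant ⇒ V ∝ T: P₄ = P₃; T₄ = T₃·(V₄/V₃) = 455.7 K.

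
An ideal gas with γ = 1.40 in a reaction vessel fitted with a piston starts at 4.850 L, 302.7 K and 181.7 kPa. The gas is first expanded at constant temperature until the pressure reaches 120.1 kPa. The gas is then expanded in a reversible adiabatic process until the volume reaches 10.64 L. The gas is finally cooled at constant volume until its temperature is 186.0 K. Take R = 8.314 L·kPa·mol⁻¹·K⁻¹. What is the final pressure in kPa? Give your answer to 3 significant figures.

T constant ⇒ Boyle's law P V = const: T₂ = T₁; V₂ = V₁·(P₁/P₂) = 7.338 L.
Reversible adiabatic, γ = 1.40: T₃ = T₂·(V₂/V₃)^(γ−1) = 260.9 K; P₃ = P₂·(V₂/V₃)^γ = 71.38 kPa.
Isochoric, so P/T is constant: V₄ = V₃; P₄ = P₃·(T₄/T₃) = 50.89 kPa.

P₄ ≈ 50.9 kPa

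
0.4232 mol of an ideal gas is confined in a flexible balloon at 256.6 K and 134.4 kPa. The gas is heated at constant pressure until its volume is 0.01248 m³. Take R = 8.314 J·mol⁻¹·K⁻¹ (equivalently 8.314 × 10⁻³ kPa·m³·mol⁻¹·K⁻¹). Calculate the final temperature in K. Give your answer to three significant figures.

T₂ ≈ 477 K

From PV = nRT: V₁ = nRT₁/P₁ = 0.006718 m³.
Isobaric, so V/T is constant: P₂ = P₁; T₂ = T₁·(V₂/V₁) = 476.7 K.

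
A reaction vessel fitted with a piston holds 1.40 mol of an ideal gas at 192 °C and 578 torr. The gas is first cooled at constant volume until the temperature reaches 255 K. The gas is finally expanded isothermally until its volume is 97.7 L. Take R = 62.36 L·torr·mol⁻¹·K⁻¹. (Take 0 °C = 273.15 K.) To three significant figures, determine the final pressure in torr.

Convert: T₁ = 465.1 K.
From PV = nRT: V₁ = nRT₁/P₁ = 70.26 L.
V constant ⇒ P ∝ T: V₂ = V₁; P₂ = P₁·(T₂/T₁) = 316.9 torr.
T constant ⇒ Boyle's law P V = const: T₃ = T₂; P₃ = P₂·(V₂/V₃) = 227.9 torr.

P₃ ≈ 228 torr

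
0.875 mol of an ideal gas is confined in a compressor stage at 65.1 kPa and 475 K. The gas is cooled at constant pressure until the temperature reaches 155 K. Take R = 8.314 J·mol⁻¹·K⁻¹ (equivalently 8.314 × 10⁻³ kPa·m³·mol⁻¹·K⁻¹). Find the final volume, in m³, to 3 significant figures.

V₂ ≈ 0.0173 m³

From PV = nRT: V₁ = nRT₁/P₁ = 0.05308 m³.
P constant ⇒ V ∝ T: P₂ = P₁; V₂ = V₁·(T₂/T₁) = 0.01732 m³.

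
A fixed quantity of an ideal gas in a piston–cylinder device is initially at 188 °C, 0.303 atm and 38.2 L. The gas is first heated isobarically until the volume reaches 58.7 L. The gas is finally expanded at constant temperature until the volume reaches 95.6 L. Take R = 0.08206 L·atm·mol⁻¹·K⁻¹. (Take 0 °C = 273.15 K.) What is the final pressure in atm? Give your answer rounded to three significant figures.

P₃ ≈ 0.186 atm

Convert: T₁ = 461.1 K.
P constant ⇒ V ∝ T: P₂ = P₁; T₂ = T₁·(V₂/V₁) = 708.6 K.
Isothermal, so P V is constant: T₃ = T₂; P₃ = P₂·(V₂/V₃) = 0.1860 atm.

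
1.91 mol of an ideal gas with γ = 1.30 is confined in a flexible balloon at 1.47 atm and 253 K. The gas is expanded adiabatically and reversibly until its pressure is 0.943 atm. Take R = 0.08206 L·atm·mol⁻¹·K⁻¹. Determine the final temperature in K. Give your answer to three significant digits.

T₂ ≈ 228 K

From PV = nRT: V₁ = nRT₁/P₁ = 26.98 L.
Reversible adiabatic, γ = 1.30: T₂ = T₁·(P₂/P₁)^((γ−1)/γ) = 228.4 K; V₂ = V₁·(P₁/P₂)^(1/γ) = 37.96 L.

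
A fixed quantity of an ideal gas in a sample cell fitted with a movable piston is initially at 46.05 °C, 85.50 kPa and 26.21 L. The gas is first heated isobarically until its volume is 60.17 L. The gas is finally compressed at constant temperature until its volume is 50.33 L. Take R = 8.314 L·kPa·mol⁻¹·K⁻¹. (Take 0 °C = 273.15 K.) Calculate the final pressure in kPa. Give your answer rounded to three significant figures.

Convert: T₁ = 319.2 K.
Isobaric, so V/T is constant: P₂ = P₁; T₂ = T₁·(V₂/V₁) = 732.8 K.
Isothermal, so P V is constant: T₃ = T₂; P₃ = P₂·(V₂/V₃) = 102.2 kPa.

P₃ ≈ 102 kPa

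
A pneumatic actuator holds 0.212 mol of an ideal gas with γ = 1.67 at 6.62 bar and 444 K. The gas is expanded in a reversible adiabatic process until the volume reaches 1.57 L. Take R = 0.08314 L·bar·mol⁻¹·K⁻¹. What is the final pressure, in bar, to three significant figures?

P₂ ≈ 4.12 bar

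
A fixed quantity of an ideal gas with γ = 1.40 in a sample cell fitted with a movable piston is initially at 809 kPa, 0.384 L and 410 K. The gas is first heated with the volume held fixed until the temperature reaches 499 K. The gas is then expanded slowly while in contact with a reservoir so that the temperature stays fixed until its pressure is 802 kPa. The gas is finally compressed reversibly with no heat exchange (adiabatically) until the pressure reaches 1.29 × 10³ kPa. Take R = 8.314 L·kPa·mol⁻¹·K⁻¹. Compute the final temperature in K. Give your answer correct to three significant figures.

Isochoric, so P/T is constant: V₂ = V₁; P₂ = P₁·(T₂/T₁) = 984.6 kPa.
Isothermal, so P V is constant: T₃ = T₂; V₃ = V₂·(P₂/P₃) = 0.4714 L.
Adiabatic (γ = 1.40), T V^(γ−1) and P V^γ constant: T₄ = T₃·(P₄/P₃)^((γ−1)/γ) = 571.6 K; V₄ = V₃·(P₃/P₄)^(1/γ) = 0.3357 L.

T₄ ≈ 572 K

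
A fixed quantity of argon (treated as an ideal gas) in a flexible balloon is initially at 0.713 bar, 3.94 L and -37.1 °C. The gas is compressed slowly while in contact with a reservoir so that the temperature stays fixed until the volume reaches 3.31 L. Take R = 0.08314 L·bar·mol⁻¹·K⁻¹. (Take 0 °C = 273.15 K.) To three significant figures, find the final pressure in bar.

Convert: T₁ = 236.0 K.
Isothermal, so P V is constant: T₂ = T₁; P₂ = P₁·(V₁/V₂) = 0.8487 bar.

P₂ ≈ 0.849 bar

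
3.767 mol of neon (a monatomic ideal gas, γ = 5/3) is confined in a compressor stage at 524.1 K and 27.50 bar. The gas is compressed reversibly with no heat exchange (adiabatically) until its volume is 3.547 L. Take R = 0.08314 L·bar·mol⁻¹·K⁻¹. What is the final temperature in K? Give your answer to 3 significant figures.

From PV = nRT: V₁ = nRT₁/P₁ = 5.969 L.
Reversible adiabatic, γ = 5/3: T₂ = T₁·(V₁/V₂)^(γ−1) = 741.5 K; P₂ = P₁·(V₁/V₂)^γ = 65.47 bar.

T₂ ≈ 741 K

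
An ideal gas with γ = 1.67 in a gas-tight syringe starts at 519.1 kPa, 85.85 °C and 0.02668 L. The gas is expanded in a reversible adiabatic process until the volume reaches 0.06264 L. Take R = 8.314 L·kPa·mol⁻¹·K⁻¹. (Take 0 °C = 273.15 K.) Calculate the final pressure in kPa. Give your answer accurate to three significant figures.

Convert: T₁ = 359.0 K.
Reversible adiabatic, γ = 1.67: T₂ = T₁·(V₁/V₂)^(γ−1) = 202.7 K; P₂ = P₁·(V₁/V₂)^γ = 124.8 kPa.

P₂ ≈ 125 kPa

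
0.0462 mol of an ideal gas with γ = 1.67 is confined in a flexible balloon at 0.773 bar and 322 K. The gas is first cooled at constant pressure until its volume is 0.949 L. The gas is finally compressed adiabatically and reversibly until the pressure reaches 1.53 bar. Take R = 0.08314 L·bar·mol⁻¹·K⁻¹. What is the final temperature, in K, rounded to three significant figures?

From PV = nRT: V₁ = nRT₁/P₁ = 1.600 L.
Isobaric, so V/T is constant: P₂ = P₁; T₂ = T₁·(V₂/V₁) = 191.0 K.
Reversible adiabatic, γ = 1.67: T₃ = T₂·(P₃/P₂)^((γ−1)/γ) = 251.2 K; V₃ = V₂·(P₂/P₃)^(1/γ) = 0.6305 L.

T₃ ≈ 251 K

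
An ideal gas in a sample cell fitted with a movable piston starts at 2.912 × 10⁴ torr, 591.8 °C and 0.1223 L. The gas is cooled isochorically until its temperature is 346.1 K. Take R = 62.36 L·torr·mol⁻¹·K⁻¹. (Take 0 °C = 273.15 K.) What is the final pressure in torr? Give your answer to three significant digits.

Convert: T₁ = 864.9 K.
Isochoric, so P/T is constant: V₂ = V₁; P₂ = P₁·(T₂/T₁) = 1.165e+04 torr.

P₂ ≈ 1.17e+04 torr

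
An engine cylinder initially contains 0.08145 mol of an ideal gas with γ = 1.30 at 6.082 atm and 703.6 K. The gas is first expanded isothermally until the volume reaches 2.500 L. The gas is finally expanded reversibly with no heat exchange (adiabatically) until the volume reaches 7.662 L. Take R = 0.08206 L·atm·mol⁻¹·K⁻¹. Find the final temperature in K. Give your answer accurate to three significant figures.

From PV = nRT: V₁ = nRT₁/P₁ = 0.7732 L.
Isothermal, so P V is constant: T₂ = T₁; P₂ = P₁·(V₁/V₂) = 1.881 atm.
Reversible adiabatic, γ = 1.30: T₃ = T₂·(V₂/V₃)^(γ−1) = 502.8 K; P₃ = P₂·(V₂/V₃)^γ = 0.4386 atm.

T₃ ≈ 503 K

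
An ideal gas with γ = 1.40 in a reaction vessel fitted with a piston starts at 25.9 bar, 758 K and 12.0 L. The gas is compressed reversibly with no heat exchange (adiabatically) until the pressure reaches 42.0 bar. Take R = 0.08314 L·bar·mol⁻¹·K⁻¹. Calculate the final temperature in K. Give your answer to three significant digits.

Reversible adiabatic, γ = 1.40: T₂ = T₁·(P₂/P₁)^((γ−1)/γ) = 870.3 K; V₂ = V₁·(P₁/P₂)^(1/γ) = 8.496 L.

T₂ ≈ 870 K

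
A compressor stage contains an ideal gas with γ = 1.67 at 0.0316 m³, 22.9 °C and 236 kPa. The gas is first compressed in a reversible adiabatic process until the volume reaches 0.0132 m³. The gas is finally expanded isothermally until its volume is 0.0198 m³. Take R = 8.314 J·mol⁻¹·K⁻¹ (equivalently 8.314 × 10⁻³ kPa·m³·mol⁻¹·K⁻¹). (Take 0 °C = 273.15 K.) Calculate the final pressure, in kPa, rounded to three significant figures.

Convert: T₁ = 296.0 K.
Reversible adiabatic, γ = 1.67: T₂ = T₁·(V₁/V₂)^(γ−1) = 531.3 K; P₂ = P₁·(V₁/V₂)^γ = 1014 kPa.
Isothermal, so P V is constant: T₃ = T₂; P₃ = P₂·(V₂/V₃) = 676.0 kPa.

P₃ ≈ 676 kPa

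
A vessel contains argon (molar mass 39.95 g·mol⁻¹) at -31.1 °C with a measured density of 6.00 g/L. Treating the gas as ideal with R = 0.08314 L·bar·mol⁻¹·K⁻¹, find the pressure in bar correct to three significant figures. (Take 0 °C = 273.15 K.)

ρ = PM/(RT) ⇒ P = ρRT/M = (6.00 × 0.08314 × 242.0) / 39.95

P ≈ 3.02 bar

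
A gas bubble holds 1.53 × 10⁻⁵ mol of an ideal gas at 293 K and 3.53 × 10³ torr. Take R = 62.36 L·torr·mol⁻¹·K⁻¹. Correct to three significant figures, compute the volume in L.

V ≈ 7.92e-05 L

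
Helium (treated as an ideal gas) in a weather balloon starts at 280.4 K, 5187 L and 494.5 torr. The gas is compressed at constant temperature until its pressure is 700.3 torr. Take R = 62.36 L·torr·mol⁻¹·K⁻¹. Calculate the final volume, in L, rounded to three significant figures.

Isothermal, so P V is constant: T₂ = T₁; V₂ = V₁·(P₁/P₂) = 3663 L.

V₂ ≈ 3.66e+03 L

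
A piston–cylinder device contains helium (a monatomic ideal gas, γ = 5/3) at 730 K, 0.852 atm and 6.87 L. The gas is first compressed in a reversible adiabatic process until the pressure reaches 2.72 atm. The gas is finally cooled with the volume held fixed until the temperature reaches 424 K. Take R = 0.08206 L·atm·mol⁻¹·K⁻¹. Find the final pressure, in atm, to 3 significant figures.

P₃ ≈ 0.993 atm

Adiabatic (γ = 5/3), T V^(γ−1) and P V^γ constant: T₂ = T₁·(P₂/P₁)^((γ−1)/γ) = 1161 K; V₂ = V₁·(P₁/P₂)^(1/γ) = 3.424 L.
V constant ⇒ P ∝ T: V₃ = V₂; P₃ = P₂·(T₃/T₂) = 0.9930 atm.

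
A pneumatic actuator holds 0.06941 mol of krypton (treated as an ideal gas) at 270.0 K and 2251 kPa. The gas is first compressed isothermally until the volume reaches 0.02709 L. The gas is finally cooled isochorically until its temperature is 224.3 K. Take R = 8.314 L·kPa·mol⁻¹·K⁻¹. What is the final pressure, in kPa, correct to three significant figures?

P₃ ≈ 4.78e+03 kPa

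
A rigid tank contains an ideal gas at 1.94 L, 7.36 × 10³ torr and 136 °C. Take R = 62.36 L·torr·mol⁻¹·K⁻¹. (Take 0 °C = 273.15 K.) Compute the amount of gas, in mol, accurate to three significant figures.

n ≈ 0.560 mol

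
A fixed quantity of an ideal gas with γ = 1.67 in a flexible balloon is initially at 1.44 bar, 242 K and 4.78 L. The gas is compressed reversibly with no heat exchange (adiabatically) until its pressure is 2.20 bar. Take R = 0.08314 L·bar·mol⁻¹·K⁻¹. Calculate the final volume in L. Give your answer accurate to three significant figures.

Adiabatic (γ = 1.67), T V^(γ−1) and P V^γ constant: T₂ = T₁·(P₂/P₁)^((γ−1)/γ) = 286.9 K; V₂ = V₁·(P₁/P₂)^(1/γ) = 3.709 L.

V₂ ≈ 3.71 L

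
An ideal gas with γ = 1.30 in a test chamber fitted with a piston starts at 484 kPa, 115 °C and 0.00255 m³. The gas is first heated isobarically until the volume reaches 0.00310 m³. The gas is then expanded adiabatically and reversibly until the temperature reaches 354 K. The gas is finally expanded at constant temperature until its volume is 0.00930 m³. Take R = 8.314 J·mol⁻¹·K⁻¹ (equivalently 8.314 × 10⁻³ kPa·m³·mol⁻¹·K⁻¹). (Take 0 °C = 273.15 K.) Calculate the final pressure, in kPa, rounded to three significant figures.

P₄ ≈ 121 kPa

Convert: T₁ = 388.1 K.
P constant ⇒ V ∝ T: P₂ = P₁; T₂ = T₁·(V₂/V₁) = 471.9 K.
Reversible adiabatic, γ = 1.30: P₃ = P₂·(T₃/T₂)^(γ/(γ−1)) = 139.3 kPa; V₃ = V₂·(T₂/T₃)^(1/(γ−1)) = 0.008080 m³.
Isothermal, so P V is constant: T₄ = T₃; P₄ = P₃·(V₃/V₄) = 121.0 kPa.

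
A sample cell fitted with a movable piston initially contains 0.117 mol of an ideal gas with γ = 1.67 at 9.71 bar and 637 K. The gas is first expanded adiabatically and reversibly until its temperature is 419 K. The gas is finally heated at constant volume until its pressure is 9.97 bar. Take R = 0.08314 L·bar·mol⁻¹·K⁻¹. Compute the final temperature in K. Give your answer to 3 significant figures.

T₃ ≈ 1.22e+03 K

From PV = nRT: V₁ = nRT₁/P₁ = 0.6381 L.
Adiabatic (γ = 1.67), T V^(γ−1) and P V^γ constant: P₂ = P₁·(T₂/T₁)^(γ/(γ−1)) = 3.418 bar; V₂ = V₁·(T₁/T₂)^(1/(γ−1)) = 1.192 L.
V constant ⇒ P ∝ T: V₃ = V₂; T₃ = T₂·(P₃/P₂) = 1222 K.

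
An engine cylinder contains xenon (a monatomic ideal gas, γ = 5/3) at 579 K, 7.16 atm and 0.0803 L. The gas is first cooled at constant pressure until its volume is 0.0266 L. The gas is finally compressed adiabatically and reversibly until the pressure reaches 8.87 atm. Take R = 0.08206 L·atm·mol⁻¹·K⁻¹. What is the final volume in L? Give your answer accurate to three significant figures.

V₃ ≈ 0.0234 L

Isobaric, so V/T is constant: P₂ = P₁; T₂ = T₁·(V₂/V₁) = 191.8 K.
Reversible adiabatic, γ = 5/3: T₃ = T₂·(P₃/P₂)^((γ−1)/γ) = 209.0 K; V₃ = V₂·(P₂/P₃)^(1/γ) = 0.02339 L.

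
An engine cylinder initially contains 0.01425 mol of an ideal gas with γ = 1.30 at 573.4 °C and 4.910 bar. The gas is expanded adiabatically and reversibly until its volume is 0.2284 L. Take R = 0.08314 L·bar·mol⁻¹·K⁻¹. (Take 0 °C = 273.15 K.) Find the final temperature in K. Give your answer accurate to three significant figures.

T₂ ≈ 819 K

Convert: T₁ = 846.5 K.
From PV = nRT: V₁ = nRT₁/P₁ = 0.2043 L.
Adiabatic (γ = 1.30), T V^(γ−1) and P V^γ constant: T₂ = T₁·(V₁/V₂)^(γ−1) = 818.7 K; P₂ = P₁·(V₁/V₂)^γ = 4.247 bar.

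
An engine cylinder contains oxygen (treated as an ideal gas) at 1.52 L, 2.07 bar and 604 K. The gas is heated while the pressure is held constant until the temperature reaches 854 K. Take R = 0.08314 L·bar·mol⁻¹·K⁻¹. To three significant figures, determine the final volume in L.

Isobaric, so V/T is constant: P₂ = P₁; V₂ = V₁·(T₂/T₁) = 2.149 L.

V₂ ≈ 2.15 L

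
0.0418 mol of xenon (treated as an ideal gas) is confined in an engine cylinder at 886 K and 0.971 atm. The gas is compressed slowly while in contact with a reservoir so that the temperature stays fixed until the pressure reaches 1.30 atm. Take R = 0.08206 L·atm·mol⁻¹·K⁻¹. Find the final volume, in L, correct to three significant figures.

V₂ ≈ 2.34 L

From PV = nRT: V₁ = nRT₁/P₁ = 3.130 L.
T constant ⇒ Boyle's law P V = const: T₂ = T₁; V₂ = V₁·(P₁/P₂) = 2.338 L.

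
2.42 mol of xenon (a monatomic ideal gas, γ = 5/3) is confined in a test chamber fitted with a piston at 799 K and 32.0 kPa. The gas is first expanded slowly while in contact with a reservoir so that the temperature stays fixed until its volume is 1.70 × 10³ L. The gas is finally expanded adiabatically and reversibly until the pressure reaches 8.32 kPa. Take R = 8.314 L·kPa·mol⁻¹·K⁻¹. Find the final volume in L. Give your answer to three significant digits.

V₃ ≈ 1.84e+03 L

From PV = nRT: V₁ = nRT₁/P₁ = 502.4 L.
Isothermal, so P V is constant: T₂ = T₁; P₂ = P₁·(V₁/V₂) = 9.456 kPa.
Reversible adiabatic, γ = 5/3: T₃ = T₂·(P₃/P₂)^((γ−1)/γ) = 759.1 K; V₃ = V₂·(P₂/P₃)^(1/γ) = 1836 L.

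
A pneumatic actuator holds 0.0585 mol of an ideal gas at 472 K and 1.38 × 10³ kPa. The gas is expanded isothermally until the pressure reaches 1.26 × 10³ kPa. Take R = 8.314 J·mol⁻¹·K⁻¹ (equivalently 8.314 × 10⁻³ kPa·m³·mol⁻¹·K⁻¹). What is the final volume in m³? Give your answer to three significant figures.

V₂ ≈ 0.000182 m³

From PV = nRT: V₁ = nRT₁/P₁ = 0.0001664 m³.
Isothermal, so P V is constant: T₂ = T₁; V₂ = V₁·(P₁/P₂) = 0.0001822 m³.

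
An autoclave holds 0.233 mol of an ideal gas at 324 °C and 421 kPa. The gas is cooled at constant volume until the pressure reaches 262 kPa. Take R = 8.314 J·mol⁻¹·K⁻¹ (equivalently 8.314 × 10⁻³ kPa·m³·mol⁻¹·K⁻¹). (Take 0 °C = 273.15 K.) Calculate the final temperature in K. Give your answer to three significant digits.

Convert: T₁ = 597.1 K.
From PV = nRT: V₁ = nRT₁/P₁ = 0.002748 m³.
Isochoric, so P/T is constant: V₂ = V₁; T₂ = T₁·(P₂/P₁) = 371.6 K.

T₂ ≈ 372 K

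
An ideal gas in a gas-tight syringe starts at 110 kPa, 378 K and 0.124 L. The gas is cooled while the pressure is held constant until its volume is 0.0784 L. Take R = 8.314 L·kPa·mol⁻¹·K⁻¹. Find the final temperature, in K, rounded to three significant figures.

T₂ ≈ 239 K

Isobaric, so V/T is constant: P₂ = P₁; T₂ = T₁·(V₂/V₁) = 239.0 K.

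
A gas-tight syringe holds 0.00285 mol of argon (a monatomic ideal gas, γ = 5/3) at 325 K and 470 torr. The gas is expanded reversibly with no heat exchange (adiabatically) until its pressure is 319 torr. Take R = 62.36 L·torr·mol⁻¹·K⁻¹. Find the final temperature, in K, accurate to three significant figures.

From PV = nRT: V₁ = nRT₁/P₁ = 0.1229 L.
Reversible adiabatic, γ = 5/3: T₂ = T₁·(P₂/P₁)^((γ−1)/γ) = 278.3 K; V₂ = V₁·(P₁/P₂)^(1/γ) = 0.1551 L.

T₂ ≈ 278 K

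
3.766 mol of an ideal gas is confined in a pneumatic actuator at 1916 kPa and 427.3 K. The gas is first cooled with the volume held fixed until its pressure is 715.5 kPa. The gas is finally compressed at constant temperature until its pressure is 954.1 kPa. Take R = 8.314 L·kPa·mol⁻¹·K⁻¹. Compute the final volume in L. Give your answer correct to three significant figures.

From PV = nRT: V₁ = nRT₁/P₁ = 6.983 L.
Isochoric, so P/T is constant: V₂ = V₁; T₂ = T₁·(P₂/P₁) = 159.6 K.
T constant ⇒ Boyle's law P V = const: T₃ = T₂; V₃ = V₂·(P₂/P₃) = 5.237 L.

V₃ ≈ 5.24 L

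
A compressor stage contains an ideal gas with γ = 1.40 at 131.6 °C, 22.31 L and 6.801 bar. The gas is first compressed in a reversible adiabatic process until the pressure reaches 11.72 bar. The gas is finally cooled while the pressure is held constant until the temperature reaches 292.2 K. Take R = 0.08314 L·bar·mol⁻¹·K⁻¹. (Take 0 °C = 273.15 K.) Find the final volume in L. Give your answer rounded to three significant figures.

Convert: T₁ = 404.8 K.
Adiabatic (γ = 1.40), T V^(γ−1) and P V^γ constant: T₂ = T₁·(P₂/P₁)^((γ−1)/γ) = 472.8 K; V₂ = V₁·(P₁/P₂)^(1/γ) = 15.12 L.
Isobaric, so V/T is constant: P₃ = P₂; V₃ = V₂·(T₃/T₂) = 9.346 L.

V₃ ≈ 9.35 L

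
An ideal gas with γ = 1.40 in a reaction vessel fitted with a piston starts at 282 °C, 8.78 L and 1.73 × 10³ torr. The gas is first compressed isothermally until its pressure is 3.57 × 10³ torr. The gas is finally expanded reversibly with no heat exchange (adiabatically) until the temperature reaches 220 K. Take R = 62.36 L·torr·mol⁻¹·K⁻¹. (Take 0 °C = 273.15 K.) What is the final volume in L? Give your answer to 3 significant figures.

Convert: T₁ = 555.1 K.
T constant ⇒ Boyle's law P V = const: T₂ = T₁; V₂ = V₁·(P₁/P₂) = 4.255 L.
Reversible adiabatic, γ = 1.40: P₃ = P₂·(T₃/T₂)^(γ/(γ−1)) = 139.9 torr; V₃ = V₂·(T₂/T₃)^(1/(γ−1)) = 43.04 L.

V₃ ≈ 43.0 L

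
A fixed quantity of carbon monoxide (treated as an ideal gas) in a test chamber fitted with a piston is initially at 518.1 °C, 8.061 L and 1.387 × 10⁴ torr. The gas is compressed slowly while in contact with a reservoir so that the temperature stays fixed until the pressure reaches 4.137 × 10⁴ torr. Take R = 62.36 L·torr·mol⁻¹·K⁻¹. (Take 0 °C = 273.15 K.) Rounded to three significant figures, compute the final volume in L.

Convert: T₁ = 791.2 K.
Isothermal, so P V is constant: T₂ = T₁; V₂ = V₁·(P₁/P₂) = 2.703 L.

V₂ ≈ 2.70 L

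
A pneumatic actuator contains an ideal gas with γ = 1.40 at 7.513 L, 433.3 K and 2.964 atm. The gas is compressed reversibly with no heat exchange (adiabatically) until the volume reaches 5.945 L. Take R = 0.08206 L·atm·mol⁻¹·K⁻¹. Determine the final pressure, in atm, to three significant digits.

P₂ ≈ 4.11 atm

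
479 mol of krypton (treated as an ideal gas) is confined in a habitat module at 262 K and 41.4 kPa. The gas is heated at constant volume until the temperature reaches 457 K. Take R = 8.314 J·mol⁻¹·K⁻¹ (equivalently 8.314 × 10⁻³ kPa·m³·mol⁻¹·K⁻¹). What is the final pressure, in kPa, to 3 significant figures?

P₂ ≈ 72.2 kPa

From PV = nRT: V₁ = nRT₁/P₁ = 25.20 m³.
Isochoric, so P/T is constant: V₂ = V₁; P₂ = P₁·(T₂/T₁) = 72.21 kPa.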